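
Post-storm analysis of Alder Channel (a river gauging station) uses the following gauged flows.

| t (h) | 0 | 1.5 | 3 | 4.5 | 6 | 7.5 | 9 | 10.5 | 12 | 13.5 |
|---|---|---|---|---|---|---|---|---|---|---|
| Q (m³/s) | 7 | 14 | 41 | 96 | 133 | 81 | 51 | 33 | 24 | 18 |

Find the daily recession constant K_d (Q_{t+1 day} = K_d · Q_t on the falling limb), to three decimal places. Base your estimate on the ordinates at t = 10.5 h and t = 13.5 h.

Between t = 10.5 h and t = 13.5 h the flow falls from 33 to 18 m³/s over 2×1.5 h = 3 h.
Per-interval ratio K = (18/33)^(1/2) = 0.7385; K_d = K^(24/1.5) = 0.008.

K_d ≈ 0.008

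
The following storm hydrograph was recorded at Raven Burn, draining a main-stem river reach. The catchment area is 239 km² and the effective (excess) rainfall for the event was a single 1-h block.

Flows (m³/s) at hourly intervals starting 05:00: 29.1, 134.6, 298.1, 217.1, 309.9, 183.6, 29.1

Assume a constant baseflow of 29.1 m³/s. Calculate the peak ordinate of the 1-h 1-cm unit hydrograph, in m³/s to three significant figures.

Direct runoff: 0.0, 105.5, 269.0, 188.0, 280.8, 154.5, 0.0 m³/s; ΣQ_DR = 997.8 m³/s, peak = 280.8 m³/s.
Runoff depth d = ΣQ_DR·Δt / A = 997.8 × 3600 / (239 km²) = 15.03 mm.
The 1-cm UH is the DRH scaled by (10 mm)/d, so U_p = 280.8 × 10/15.03 = 187 m³/s.

U_p ≈ 187 m³/s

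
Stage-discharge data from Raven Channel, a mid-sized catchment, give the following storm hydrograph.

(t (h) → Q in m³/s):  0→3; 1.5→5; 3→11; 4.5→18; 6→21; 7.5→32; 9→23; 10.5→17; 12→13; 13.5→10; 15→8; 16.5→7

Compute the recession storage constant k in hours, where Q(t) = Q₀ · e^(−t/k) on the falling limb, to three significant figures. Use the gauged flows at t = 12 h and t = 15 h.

On the falling limb, Q drops from 13 to 8 m³/s between t = 12 h and t = 15 h (Δt = 3 h).
k = −Δt / ln(Q₂/Q₁) = −3 / ln(8/13) = 6.18 h.

k ≈ 6.18 h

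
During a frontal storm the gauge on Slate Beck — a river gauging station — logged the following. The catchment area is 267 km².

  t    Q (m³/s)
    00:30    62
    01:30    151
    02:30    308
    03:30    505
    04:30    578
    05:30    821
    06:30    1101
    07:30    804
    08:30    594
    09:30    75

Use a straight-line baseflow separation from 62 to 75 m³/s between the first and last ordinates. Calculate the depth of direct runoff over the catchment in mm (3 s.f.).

Direct runoff: 0.00, 87.56, 243.11, 438.67, 510.22, 751.78, 1030.33, 731.89, 520.44, 0.00 m³/s; ΣQ_DR = 4314 m³/s.
V = ΣQ_DR · Δt = 4314 × 3600 s = 1.553 × 10^7 m³.
Over A = 267 km², depth = V / A = 58.2 mm.

d ≈ 58.2 mm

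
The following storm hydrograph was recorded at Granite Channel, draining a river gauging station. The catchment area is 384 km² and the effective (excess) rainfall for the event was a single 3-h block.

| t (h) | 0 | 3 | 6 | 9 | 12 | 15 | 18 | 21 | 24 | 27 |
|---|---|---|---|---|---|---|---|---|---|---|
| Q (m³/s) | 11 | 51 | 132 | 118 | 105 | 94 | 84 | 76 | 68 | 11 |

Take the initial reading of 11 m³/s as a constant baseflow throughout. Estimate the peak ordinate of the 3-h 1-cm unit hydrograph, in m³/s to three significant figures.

Direct runoff: 0.0, 40.0, 121.0, 107.0, 94.0, 83.0, 73.0, 65.0, 57.0, 0.0 m³/s; ΣQ_DR = 640.0 m³/s, peak = 121.0 m³/s.
Runoff depth d = ΣQ_DR·Δt / A = 640.0 × 10800 / (384 km²) = 18.00 mm.
The 1-cm UH is the DRH scaled by (10 mm)/d, so U_p = 121.0 × 10/18.00 = 67.2 m³/s.

U_p ≈ 67.2 m³/s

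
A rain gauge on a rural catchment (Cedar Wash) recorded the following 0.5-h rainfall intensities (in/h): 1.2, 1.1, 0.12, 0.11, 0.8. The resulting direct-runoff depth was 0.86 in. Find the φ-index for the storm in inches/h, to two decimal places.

φ ≈ 0.46 in/h

Only the 3 blocks with intensity above φ contribute runoff: 1.2, 1.1, 0.8 in/h.
Σ(I−φ)·Δt = d  ⇒  (1.2+1.1+0.8 − 3φ)·0.5 = 0.86
φ = (3.100 − 0.86/0.5) / 3 = 0.46 in/h.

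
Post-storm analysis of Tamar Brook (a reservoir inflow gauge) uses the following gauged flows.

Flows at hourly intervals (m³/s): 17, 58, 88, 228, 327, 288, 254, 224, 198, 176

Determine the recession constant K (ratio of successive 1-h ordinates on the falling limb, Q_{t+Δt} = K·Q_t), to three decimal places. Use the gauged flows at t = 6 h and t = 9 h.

Using the recession-limb readings at t = 6 h and t = 9 h: Q falls from 254 to 176 m³/s over 3 intervals.
K = (Q₂/Q₁)^(1/3) = (176/254)^(1/3) = 0.885.

K ≈ 0.885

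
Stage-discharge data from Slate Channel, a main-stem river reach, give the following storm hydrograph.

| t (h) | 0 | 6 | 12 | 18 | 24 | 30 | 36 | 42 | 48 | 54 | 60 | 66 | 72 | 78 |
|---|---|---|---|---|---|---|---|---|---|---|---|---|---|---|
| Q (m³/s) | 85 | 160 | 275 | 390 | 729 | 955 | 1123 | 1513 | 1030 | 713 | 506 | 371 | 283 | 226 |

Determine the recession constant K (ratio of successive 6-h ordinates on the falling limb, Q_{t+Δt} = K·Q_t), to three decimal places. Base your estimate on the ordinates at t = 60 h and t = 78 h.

K ≈ 0.764

Using the recession-limb readings at t = 60 h and t = 78 h: Q falls from 506 to 226 m³/s over 3 intervals.
K = (Q₂/Q₁)^(1/3) = (226/506)^(1/3) = 0.764.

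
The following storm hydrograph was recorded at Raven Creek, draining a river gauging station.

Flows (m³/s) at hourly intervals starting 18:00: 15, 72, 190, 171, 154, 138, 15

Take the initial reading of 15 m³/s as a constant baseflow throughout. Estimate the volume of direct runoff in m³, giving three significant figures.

Direct-runoff ordinates (Q − Q_b): 0.0, 57.0, 175.0, 156.0, 139.0, 123.0, 0.0 m³/s.
ΣQ_DR = 650.0 m³/s.
With Δt = 1 h = 3600 s, V = ΣQ_DR · Δt = 650.0 × 3600 = 2.34 × 10^6 m³.

V ≈ 2.34 × 10^6 m³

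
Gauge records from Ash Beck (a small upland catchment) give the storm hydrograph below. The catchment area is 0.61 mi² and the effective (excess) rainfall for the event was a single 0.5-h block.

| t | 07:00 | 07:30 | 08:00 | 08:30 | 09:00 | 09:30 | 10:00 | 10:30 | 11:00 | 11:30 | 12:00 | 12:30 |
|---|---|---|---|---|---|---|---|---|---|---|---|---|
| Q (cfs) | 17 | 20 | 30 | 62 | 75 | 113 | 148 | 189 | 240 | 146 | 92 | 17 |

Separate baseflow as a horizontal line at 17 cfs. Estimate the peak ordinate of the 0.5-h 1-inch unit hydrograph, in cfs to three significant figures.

U_p ≈ 186 cfs

Direct runoff: 0.0, 3.0, 13.0, 45.0, 58.0, 96.0, 131.0, 172.0, 223.0, 129.0, 75.0, 0.0 cfs; ΣQ_DR = 945.0 cfs, peak = 223.0 cfs.
Runoff depth d = ΣQ_DR·Δt / A = 945.0 × 1800 / (0.61 mi²) = 1.200 in.
The 1-inch UH is the DRH scaled by (1 in)/d, so U_p = 223.0 × 1/1.200 = 186 cfs.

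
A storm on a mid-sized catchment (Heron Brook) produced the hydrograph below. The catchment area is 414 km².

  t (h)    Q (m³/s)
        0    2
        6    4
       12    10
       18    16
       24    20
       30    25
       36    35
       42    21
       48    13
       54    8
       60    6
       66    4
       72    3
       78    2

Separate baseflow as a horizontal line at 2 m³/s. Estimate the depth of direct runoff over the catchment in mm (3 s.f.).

d ≈ 7.36 mm

Direct runoff: 0.0, 2.0, 8.0, 14.0, 18.0, 23.0, 33.0, 19.0, 11.0, 6.0, 4.0, 2.0, 1.0, 0.0 m³/s; ΣQ_DR = 141.0 m³/s.
V = ΣQ_DR · Δt = 141.0 × 21600 s = 3.046 × 10^6 m³.
Over A = 414 km², depth = V / A = 7.36 mm.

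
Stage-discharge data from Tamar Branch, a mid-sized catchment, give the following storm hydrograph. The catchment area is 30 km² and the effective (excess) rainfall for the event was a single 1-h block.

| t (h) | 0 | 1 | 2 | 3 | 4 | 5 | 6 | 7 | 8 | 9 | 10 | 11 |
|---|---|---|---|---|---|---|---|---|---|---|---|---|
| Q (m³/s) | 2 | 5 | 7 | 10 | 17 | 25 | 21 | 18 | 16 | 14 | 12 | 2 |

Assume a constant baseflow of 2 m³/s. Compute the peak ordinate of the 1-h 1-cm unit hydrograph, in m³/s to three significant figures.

Direct runoff: 0.0, 3.0, 5.0, 8.0, 15.0, 23.0, 19.0, 16.0, 14.0, 12.0, 10.0, 0.0 m³/s; ΣQ_DR = 125.0 m³/s, peak = 23.0 m³/s.
Runoff depth d = ΣQ_DR·Δt / A = 125.0 × 3600 / (30 km²) = 15.00 mm.
The 1-cm UH is the DRH scaled by (10 mm)/d, so U_p = 23.0 × 10/15.00 = 15.3 m³/s.

U_p ≈ 15.3 m³/s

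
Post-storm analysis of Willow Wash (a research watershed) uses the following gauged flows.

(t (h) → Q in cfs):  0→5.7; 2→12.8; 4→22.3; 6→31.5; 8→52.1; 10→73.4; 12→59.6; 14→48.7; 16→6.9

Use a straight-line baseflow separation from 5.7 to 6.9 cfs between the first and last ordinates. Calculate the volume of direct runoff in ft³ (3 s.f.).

Direct-runoff ordinates (Q − Q_b): 0.00, 6.95, 16.30, 25.35, 45.80, 66.95, 53.00, 41.95, 0.00 cfs.
ΣQ_DR = 256.3 cfs.
With Δt = 2 h = 7200 s, V = ΣQ_DR · Δt = 256.3 × 7200 = 1.85 × 10^6 ft³.

V ≈ 1.85 × 10^6 ft³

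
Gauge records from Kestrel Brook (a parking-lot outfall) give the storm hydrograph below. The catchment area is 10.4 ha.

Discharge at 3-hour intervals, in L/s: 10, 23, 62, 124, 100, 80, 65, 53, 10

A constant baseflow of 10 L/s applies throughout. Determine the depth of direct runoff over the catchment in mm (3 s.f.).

d ≈ 45.4 mm

Direct runoff: 0.0, 13.0, 52.0, 114.0, 90.0, 70.0, 55.0, 43.0, 0.0 L/s; ΣQ_DR = 437.0 L/s.
V = ΣQ_DR · Δt = 437.0 × 10800 s = 4.720 × 10^6 L.
Over A = 10.4 ha, depth = V / A = 45.4 mm.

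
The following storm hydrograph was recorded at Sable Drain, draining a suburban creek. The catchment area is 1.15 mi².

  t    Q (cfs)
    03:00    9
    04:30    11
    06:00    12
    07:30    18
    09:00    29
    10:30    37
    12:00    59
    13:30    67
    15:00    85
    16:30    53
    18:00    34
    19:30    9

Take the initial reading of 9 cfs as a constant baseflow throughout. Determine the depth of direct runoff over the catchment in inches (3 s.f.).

d ≈ 0.637 in

Direct runoff: 0.0, 2.0, 3.0, 9.0, 20.0, 28.0, 50.0, 58.0, 76.0, 44.0, 25.0, 0.0 cfs; ΣQ_DR = 315.0 cfs.
V = ΣQ_DR · Δt = 315.0 × 5400 s = 1.701 × 10^6 ft³.
Over A = 1.15 mi², depth = V / A = 0.637 in.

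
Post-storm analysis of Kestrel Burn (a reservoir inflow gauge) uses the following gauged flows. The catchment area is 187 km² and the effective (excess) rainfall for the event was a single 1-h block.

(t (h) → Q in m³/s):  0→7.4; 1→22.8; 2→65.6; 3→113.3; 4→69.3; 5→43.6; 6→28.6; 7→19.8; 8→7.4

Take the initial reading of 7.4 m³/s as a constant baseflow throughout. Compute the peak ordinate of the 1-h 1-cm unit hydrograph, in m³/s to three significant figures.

U_p ≈ 177 m³/s

Direct runoff: 0.0, 15.4, 58.2, 105.9, 61.9, 36.2, 21.2, 12.4, 0.0 m³/s; ΣQ_DR = 311.2 m³/s, peak = 105.9 m³/s.
Runoff depth d = ΣQ_DR·Δt / A = 311.2 × 3600 / (187 km²) = 5.991 mm.
The 1-cm UH is the DRH scaled by (10 mm)/d, so U_p = 105.9 × 10/5.991 = 177 m³/s.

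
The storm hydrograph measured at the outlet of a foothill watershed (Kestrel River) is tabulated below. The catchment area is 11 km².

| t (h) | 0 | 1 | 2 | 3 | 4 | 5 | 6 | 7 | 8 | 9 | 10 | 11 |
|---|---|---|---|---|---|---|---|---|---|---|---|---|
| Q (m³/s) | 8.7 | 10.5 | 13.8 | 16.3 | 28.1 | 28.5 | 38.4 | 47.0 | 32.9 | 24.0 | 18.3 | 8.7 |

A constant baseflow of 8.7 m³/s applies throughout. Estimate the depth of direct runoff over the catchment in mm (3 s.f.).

Direct runoff: 0.0, 1.8, 5.1, 7.6, 19.4, 19.8, 29.7, 38.3, 24.2, 15.3, 9.6, 0.0 m³/s; ΣQ_DR = 170.8 m³/s.
V = ΣQ_DR · Δt = 170.8 × 3600 s = 6.149 × 10^5 m³.
Over A = 11 km², depth = V / A = 55.9 mm.

d ≈ 55.9 mm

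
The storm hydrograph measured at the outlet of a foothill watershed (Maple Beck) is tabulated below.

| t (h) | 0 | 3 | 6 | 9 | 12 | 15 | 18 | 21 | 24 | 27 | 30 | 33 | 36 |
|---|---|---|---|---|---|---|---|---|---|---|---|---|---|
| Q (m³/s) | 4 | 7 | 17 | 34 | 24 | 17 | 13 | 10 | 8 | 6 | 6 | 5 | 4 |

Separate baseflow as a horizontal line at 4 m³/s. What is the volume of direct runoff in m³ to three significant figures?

Direct-runoff ordinates (Q − Q_b): 0.0, 3.0, 13.0, 30.0, 20.0, 13.0, 9.0, 6.0, 4.0, 2.0, 2.0, 1.0, 0.0 m³/s.
ΣQ_DR = 103.0 m³/s.
With Δt = 3 h = 10800 s, V = ΣQ_DR · Δt = 103.0 × 10800 = 1.11 × 10^6 m³.

V ≈ 1.11 × 10^6 m³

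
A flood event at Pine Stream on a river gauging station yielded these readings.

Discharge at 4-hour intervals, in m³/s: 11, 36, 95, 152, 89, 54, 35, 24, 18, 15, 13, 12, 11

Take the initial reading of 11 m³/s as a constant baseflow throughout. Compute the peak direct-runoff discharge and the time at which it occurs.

Q_p = 141.0 m³/s at t = 12 h

Subtracting baseflow gives direct-runoff ordinates: 0.0, 25.0, 84.0, 141.0, 78.0, 43.0, 24.0, 13.0, 7.0, 4.0, 2.0, 1.0, 0.0 m³/s.
The maximum is 141.0 m³/s, occurring at the reading for t = 12 h.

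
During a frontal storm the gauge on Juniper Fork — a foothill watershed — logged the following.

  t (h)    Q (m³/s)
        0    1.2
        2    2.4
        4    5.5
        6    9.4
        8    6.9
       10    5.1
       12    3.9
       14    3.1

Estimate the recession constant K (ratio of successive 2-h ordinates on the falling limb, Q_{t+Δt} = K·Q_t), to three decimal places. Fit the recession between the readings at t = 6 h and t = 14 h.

K ≈ 0.758

Using the recession-limb readings at t = 6 h and t = 14 h: Q falls from 9.4 to 3.1 m³/s over 4 intervals.
K = (Q₂/Q₁)^(1/4) = (3.1/9.4)^(1/4) = 0.758.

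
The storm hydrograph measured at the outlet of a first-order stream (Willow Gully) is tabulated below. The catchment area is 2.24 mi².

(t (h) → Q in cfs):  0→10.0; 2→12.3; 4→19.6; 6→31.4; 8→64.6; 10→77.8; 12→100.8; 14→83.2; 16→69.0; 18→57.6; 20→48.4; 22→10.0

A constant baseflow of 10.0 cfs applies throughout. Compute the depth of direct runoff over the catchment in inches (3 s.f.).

d ≈ 0.643 in

Direct runoff: 0.0, 2.3, 9.6, 21.4, 54.6, 67.8, 90.8, 73.2, 59.0, 47.6, 38.4, 0.0 cfs; ΣQ_DR = 464.7 cfs.
V = ΣQ_DR · Δt = 464.7 × 7200 s = 3.346 × 10^6 ft³.
Over A = 2.24 mi², depth = V / A = 0.643 in.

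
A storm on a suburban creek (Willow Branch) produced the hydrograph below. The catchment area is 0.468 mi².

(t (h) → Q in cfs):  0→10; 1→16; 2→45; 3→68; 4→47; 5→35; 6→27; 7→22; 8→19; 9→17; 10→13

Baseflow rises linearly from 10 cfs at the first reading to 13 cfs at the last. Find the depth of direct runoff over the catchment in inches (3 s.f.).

d ≈ 0.637 in

Direct runoff: 0.00, 5.70, 34.40, 57.10, 35.80, 23.50, 15.20, 9.90, 6.60, 4.30, 0.00 cfs; ΣQ_DR = 192.5 cfs.
V = ΣQ_DR · Δt = 192.5 × 3600 s = 6.930 × 10^5 ft³.
Over A = 0.468 mi², depth = V / A = 0.637 in.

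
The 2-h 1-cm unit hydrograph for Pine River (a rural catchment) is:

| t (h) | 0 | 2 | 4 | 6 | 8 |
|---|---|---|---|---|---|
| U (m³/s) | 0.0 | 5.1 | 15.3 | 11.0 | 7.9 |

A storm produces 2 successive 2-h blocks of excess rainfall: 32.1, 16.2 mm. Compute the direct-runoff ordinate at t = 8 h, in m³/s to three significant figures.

By discrete convolution, Q_j = Σ (P_i / 10 mm) · U_{j−i}.
At t = 8 h (j=4): Q = (32.1/10)·7.9 + (16.2/10)·11.0 = 43.2 m³/s.

Q ≈ 43.2 m³/s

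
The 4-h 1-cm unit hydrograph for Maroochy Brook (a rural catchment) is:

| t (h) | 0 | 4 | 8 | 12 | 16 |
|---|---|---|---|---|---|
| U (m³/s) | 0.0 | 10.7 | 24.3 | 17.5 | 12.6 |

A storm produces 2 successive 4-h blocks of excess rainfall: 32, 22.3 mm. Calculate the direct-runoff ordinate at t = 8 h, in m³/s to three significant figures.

Q ≈ 102 m³/s

By discrete convolution, Q_j = Σ (P_i / 10 mm) · U_{j−i}.
At t = 8 h (j=2): Q = (32/10)·24.3 + (22.3/10)·10.7 = 102 m³/s.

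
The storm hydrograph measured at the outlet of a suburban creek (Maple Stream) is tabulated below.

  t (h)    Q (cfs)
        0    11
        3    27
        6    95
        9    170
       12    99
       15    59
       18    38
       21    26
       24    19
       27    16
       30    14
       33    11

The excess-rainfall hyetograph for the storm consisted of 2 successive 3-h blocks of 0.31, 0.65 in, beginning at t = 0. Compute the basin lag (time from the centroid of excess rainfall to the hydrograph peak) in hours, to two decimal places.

t_L ≈ 5.47 h

Centroid of excess rainfall: t_c = Σ P_i·t̄_i / ΣP_i = 3.5313 h (block centres at 1.5, 4.5 h).
Hydrograph peak occurs at t = 9 h, so basin lag t_L = 9 − 3.5313 = 5.47 h.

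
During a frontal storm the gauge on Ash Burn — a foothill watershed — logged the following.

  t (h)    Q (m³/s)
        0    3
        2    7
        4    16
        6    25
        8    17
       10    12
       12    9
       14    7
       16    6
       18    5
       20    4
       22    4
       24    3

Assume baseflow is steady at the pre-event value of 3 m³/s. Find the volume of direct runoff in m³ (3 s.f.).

V ≈ 5.69 × 10^5 m³

Direct-runoff ordinates (Q − Q_b): 0.0, 4.0, 13.0, 22.0, 14.0, 9.0, 6.0, 4.0, 3.0, 2.0, 1.0, 1.0, 0.0 m³/s.
ΣQ_DR = 79.00 m³/s.
With Δt = 2 h = 7200 s, V = ΣQ_DR · Δt = 79.00 × 7200 = 5.69 × 10^5 m³.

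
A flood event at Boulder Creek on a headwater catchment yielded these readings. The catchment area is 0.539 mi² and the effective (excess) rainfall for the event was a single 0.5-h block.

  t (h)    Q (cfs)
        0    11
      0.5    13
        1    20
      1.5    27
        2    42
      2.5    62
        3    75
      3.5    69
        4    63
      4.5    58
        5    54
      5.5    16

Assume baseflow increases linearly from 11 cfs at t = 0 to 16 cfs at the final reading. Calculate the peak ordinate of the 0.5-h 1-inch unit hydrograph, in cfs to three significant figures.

Direct runoff: 0.00, 1.55, 8.09, 14.64, 29.18, 48.73, 61.27, 54.82, 48.36, 42.91, 38.45, 0.00 cfs; ΣQ_DR = 348.0 cfs, peak = 61.27 cfs.
Runoff depth d = ΣQ_DR·Δt / A = 348.0 × 1800 / (0.539 mi²) = 0.5002 in.
The 1-inch UH is the DRH scaled by (1 in)/d, so U_p = 61.27 × 1/0.5002 = 122 cfs.

U_p ≈ 122 cfs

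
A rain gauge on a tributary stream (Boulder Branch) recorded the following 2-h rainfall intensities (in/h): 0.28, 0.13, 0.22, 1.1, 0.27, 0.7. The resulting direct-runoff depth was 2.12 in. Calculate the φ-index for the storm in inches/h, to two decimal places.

Only the 2 blocks with intensity above φ contribute runoff: 1.1, 0.7 in/h.
Σ(I−φ)·Δt = d  ⇒  (1.1+0.7 − 2φ)·2 = 2.12
φ = (1.800 − 2.12/2) / 2 = 0.37 in/h.

φ ≈ 0.37 in/h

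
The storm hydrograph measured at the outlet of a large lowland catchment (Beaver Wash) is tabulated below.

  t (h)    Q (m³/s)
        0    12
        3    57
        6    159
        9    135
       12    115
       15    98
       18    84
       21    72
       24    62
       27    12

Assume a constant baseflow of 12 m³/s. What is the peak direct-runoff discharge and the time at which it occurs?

Subtracting baseflow gives direct-runoff ordinates: 0.0, 45.0, 147.0, 123.0, 103.0, 86.0, 72.0, 60.0, 50.0, 0.0 m³/s.
The maximum is 147.0 m³/s, occurring at the reading for t = 6 h.

Q_p = 147.0 m³/s at t = 6 h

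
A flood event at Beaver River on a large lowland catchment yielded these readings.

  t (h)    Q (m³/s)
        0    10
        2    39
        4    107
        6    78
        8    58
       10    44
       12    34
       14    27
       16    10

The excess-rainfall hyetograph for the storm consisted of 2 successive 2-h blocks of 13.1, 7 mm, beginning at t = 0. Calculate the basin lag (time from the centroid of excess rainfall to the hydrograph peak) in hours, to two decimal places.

Centroid of excess rainfall: t_c = Σ P_i·t̄_i / ΣP_i = 1.6965 h (block centres at 1, 3 h).
Hydrograph peak occurs at t = 4 h, so basin lag t_L = 4 − 1.6965 = 2.30 h.

t_L ≈ 2.30 h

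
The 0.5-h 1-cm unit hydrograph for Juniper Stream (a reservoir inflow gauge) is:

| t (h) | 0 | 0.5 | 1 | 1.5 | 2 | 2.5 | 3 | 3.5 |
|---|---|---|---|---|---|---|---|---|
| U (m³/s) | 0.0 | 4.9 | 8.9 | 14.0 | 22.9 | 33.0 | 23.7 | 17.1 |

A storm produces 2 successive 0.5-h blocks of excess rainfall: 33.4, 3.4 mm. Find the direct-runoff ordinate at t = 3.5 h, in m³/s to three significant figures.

Q ≈ 65.2 m³/s

By discrete convolution, Q_j = Σ (P_i / 10 mm) · U_{j−i}.
At t = 3.5 h (j=7): Q = (33.4/10)·17.1 + (3.4/10)·23.7 = 65.2 m³/s.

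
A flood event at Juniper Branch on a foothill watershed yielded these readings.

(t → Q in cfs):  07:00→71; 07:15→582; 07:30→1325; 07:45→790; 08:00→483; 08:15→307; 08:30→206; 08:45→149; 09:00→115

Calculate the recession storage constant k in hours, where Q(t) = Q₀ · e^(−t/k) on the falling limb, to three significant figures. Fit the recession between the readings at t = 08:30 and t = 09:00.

k ≈ 0.858 h

On the falling limb, Q drops from 206 to 115 cfs between t = 08:30 and t = 09:00 (Δt = 0.5 h).
k = −Δt / ln(Q₂/Q₁) = −0.5 / ln(115/206) = 0.858 h.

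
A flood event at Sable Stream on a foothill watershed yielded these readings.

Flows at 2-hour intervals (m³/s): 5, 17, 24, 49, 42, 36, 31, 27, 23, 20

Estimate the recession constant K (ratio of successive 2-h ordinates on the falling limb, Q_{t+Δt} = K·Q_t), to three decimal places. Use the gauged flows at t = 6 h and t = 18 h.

Using the recession-limb readings at t = 6 h and t = 18 h: Q falls from 49 to 20 m³/s over 6 intervals.
K = (Q₂/Q₁)^(1/6) = (20/49)^(1/6) = 0.861.

K ≈ 0.861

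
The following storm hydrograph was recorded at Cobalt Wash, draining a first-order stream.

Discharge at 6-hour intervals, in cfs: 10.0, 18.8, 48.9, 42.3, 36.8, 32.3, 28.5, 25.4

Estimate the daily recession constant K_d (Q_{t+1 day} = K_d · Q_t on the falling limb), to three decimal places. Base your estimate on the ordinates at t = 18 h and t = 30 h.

Between t = 18 h and t = 30 h the flow falls from 42.3 to 32.3 cfs over 2×6 h = 12 h.
Per-interval ratio K = (32.3/42.3)^(1/2) = 0.8738; K_d = K^(24/6) = 0.583.

K_d ≈ 0.583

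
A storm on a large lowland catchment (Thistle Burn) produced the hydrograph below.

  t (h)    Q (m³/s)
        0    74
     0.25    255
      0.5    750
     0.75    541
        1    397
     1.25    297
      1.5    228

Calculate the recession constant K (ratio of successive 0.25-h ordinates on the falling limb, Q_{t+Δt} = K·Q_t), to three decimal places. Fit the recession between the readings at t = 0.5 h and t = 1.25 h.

Using the recession-limb readings at t = 0.5 h and t = 1.25 h: Q falls from 750 to 297 m³/s over 3 intervals.
K = (Q₂/Q₁)^(1/3) = (297/750)^(1/3) = 0.734.

K ≈ 0.734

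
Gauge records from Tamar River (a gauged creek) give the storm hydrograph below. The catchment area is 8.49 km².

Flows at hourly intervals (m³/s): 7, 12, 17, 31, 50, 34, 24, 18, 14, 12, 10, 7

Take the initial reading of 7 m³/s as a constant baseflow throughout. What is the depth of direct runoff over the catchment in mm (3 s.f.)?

d ≈ 64.5 mm

Direct runoff: 0.0, 5.0, 10.0, 24.0, 43.0, 27.0, 17.0, 11.0, 7.0, 5.0, 3.0, 0.0 m³/s; ΣQ_DR = 152.0 m³/s.
V = ΣQ_DR · Δt = 152.0 × 3600 s = 5.472 × 10^5 m³.
Over A = 8.49 km², depth = V / A = 64.5 mm.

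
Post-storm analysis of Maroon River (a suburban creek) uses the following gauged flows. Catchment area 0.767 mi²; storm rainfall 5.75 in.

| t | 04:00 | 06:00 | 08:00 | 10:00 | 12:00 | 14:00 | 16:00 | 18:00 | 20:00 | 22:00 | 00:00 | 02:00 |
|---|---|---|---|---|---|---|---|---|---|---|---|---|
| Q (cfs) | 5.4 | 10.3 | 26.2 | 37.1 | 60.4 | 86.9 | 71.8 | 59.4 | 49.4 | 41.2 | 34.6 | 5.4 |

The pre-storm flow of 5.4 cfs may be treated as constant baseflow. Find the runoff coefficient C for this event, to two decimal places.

C ≈ 0.30

ΣQ_DR = 423.3 cfs; V = ΣQ_DR·Δt = 3.048 × 10^6 ft³.
Runoff depth d = V / A = 1.710 in.
C = d / P = 1.710 / 5.75 = 0.30.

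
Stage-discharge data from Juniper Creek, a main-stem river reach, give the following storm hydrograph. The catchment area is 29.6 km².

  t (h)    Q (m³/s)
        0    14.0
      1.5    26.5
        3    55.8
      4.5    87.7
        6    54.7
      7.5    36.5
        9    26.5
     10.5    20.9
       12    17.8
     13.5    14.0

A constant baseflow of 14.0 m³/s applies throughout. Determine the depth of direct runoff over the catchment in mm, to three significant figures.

d ≈ 39.1 mm

Direct runoff: 0.0, 12.5, 41.8, 73.7, 40.7, 22.5, 12.5, 6.9, 3.8, 0.0 m³/s; ΣQ_DR = 214.4 m³/s.
V = ΣQ_DR · Δt = 214.4 × 5400 s = 1.158 × 10^6 m³.
Over A = 29.6 km², depth = V / A = 39.1 mm.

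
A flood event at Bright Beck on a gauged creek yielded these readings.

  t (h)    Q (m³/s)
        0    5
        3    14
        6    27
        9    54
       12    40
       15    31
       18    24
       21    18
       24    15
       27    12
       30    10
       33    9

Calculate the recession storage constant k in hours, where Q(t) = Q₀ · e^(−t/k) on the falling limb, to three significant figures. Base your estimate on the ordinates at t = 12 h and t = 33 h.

k ≈ 14.1 h

On the falling limb, Q drops from 40 to 9 m³/s between t = 12 h and t = 33 h (Δt = 21 h).
k = −Δt / ln(Q₂/Q₁) = −21 / ln(9/40) = 14.1 h.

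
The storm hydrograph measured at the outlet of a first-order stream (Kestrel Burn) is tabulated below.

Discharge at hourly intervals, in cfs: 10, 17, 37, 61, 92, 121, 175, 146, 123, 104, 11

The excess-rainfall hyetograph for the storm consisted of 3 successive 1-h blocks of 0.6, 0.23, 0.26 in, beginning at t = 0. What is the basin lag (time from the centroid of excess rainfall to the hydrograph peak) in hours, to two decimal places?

t_L ≈ 4.81 h

Centroid of excess rainfall: t_c = Σ P_i·t̄_i / ΣP_i = 1.1881 h (block centres at 0.5, 1.5, 2.5 h).
Hydrograph peak occurs at t = 6 h, so basin lag t_L = 6 − 1.1881 = 4.81 h.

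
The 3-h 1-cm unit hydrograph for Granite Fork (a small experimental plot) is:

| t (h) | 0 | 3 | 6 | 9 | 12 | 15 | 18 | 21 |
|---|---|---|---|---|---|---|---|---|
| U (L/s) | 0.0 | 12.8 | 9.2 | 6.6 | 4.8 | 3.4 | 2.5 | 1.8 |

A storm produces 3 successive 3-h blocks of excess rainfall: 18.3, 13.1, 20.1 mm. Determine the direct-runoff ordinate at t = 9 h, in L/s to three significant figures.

By discrete convolution, Q_j = Σ (P_i / 10 mm) · U_{j−i}.
At t = 9 h (j=3): Q = (18.3/10)·6.6 + (13.1/10)·9.2 + (20.1/10)·12.8 = 49.9 L/s.

Q ≈ 49.9 L/s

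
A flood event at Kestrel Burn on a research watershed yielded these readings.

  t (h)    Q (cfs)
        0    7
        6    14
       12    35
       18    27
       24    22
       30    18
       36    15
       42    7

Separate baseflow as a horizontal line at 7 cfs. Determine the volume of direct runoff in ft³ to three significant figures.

Direct-runoff ordinates (Q − Q_b): 0.0, 7.0, 28.0, 20.0, 15.0, 11.0, 8.0, 0.0 cfs.
ΣQ_DR = 89.00 cfs.
With Δt = 6 h = 21600 s, V = ΣQ_DR · Δt = 89.00 × 21600 = 1.92 × 10^6 ft³.

V ≈ 1.92 × 10^6 ft³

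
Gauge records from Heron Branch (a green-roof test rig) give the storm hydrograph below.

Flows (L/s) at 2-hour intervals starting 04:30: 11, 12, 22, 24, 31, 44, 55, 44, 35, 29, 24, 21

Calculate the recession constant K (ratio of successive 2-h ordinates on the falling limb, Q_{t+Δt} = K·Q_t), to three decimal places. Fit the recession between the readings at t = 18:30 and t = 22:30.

Using the recession-limb readings at t = 18:30 and t = 22:30: Q falls from 44 to 29 L/s over 2 intervals.
K = (Q₂/Q₁)^(1/2) = (29/44)^(1/2) = 0.812.

K ≈ 0.812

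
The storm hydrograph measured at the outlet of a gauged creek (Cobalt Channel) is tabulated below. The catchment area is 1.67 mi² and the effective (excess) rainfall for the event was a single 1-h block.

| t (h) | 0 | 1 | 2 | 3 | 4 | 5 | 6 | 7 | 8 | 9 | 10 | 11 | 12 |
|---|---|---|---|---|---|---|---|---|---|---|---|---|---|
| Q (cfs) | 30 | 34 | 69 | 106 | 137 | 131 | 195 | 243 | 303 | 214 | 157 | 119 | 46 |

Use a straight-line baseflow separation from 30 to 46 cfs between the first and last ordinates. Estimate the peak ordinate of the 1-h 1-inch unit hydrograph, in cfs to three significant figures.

U_p ≈ 219 cfs

Direct runoff: 0.00, 2.67, 36.33, 72.00, 101.67, 94.33, 157.00, 203.67, 262.33, 172.00, 113.67, 74.33, 0.00 cfs; ΣQ_DR = 1290 cfs, peak = 262.33 cfs.
Runoff depth d = ΣQ_DR·Δt / A = 1290 × 3600 / (1.67 mi²) = 1.197 in.
The 1-inch UH is the DRH scaled by (1 in)/d, so U_p = 262.33 × 1/1.197 = 219 cfs.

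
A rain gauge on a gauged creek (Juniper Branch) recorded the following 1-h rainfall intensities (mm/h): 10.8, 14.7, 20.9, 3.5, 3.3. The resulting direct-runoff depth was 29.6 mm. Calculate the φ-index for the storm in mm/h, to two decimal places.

Only the 3 blocks with intensity above φ contribute runoff: 10.8, 14.7, 20.9 mm/h.
Σ(I−φ)·Δt = d  ⇒  (10.8+14.7+20.9 − 3φ)·1 = 29.6
φ = (46.40 − 29.6/1) / 3 = 5.60 mm/h.

φ ≈ 5.60 mm/h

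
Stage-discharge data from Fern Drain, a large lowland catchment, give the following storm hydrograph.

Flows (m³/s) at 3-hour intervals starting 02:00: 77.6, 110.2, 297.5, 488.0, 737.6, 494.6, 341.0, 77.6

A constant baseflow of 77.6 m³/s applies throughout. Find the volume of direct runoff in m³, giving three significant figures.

Direct-runoff ordinates (Q − Q_b): 0.0, 32.6, 219.9, 410.4, 660.0, 417.0, 263.4, 0.0 m³/s.
ΣQ_DR = 2003 m³/s.
With Δt = 3 h = 10800 s, V = ΣQ_DR · Δt = 2003 × 10800 = 2.16 × 10^7 m³.

V ≈ 2.16 × 10^7 m³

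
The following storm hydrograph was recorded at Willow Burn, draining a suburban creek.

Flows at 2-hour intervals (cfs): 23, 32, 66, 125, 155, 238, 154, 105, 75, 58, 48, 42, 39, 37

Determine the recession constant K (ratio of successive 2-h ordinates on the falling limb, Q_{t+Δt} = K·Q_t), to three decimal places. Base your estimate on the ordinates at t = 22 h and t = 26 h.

Using the recession-limb readings at t = 22 h and t = 26 h: Q falls from 42 to 37 cfs over 2 intervals.
K = (Q₂/Q₁)^(1/2) = (37/42)^(1/2) = 0.939.

K ≈ 0.939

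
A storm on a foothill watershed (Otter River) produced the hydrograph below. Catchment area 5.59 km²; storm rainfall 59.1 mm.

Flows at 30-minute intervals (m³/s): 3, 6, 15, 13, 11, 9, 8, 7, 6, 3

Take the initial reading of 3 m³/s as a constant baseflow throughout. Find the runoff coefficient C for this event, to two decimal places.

C ≈ 0.28

ΣQ_DR = 51.00 m³/s; V = ΣQ_DR·Δt = 91800 m³.
Runoff depth d = V / A = 16.42 mm.
C = d / P = 16.42 / 59.1 = 0.28.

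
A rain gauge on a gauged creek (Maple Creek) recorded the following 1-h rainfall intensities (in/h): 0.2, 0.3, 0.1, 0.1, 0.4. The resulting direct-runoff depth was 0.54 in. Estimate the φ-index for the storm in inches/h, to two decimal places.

φ ≈ 0.12 in/h

Only the 3 blocks with intensity above φ contribute runoff: 0.2, 0.3, 0.4 in/h.
Σ(I−φ)·Δt = d  ⇒  (0.2+0.3+0.4 − 3φ)·1 = 0.54
φ = (0.9000 − 0.54/1) / 3 = 0.12 in/h.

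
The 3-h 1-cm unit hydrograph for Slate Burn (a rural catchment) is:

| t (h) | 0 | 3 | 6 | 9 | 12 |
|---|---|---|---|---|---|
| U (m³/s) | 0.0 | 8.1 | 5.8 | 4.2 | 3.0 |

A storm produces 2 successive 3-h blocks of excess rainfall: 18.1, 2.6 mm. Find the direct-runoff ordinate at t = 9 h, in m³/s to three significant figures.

Q ≈ 9.11 m³/s

By discrete convolution, Q_j = Σ (P_i / 10 mm) · U_{j−i}.
At t = 9 h (j=3): Q = (18.1/10)·4.2 + (2.6/10)·5.8 = 9.11 m³/s.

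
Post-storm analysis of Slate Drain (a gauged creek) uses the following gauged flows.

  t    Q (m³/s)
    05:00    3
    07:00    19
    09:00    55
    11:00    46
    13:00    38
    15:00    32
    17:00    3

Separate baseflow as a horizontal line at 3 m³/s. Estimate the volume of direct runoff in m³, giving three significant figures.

V ≈ 1.26 × 10^6 m³

Direct-runoff ordinates (Q − Q_b): 0.0, 16.0, 52.0, 43.0, 35.0, 29.0, 0.0 m³/s.
ΣQ_DR = 175.0 m³/s.
With Δt = 2 h = 7200 s, V = ΣQ_DR · Δt = 175.0 × 7200 = 1.26 × 10^6 m³.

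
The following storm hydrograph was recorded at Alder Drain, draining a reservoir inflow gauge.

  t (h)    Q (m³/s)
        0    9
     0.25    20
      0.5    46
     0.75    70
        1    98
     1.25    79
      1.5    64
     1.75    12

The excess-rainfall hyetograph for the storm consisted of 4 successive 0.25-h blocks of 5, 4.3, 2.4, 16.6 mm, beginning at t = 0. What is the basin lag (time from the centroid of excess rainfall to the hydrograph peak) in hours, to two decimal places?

Centroid of excess rainfall: t_c = Σ P_i·t̄_i / ΣP_i = 0.6453 h (block centres at 0.125, 0.375, 0.625, 0.875 h).
Hydrograph peak occurs at t = 1 h, so basin lag t_L = 1 − 0.6453 = 0.35 h.

t_L ≈ 0.35 h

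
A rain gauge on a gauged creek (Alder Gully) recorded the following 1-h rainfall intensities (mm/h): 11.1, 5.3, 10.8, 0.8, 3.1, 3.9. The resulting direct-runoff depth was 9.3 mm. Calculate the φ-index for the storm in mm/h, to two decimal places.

φ ≈ 6.30 mm/h

Only the 2 blocks with intensity above φ contribute runoff: 11.1, 10.8 mm/h.
Σ(I−φ)·Δt = d  ⇒  (11.1+10.8 − 2φ)·1 = 9.3
φ = (21.90 − 9.3/1) / 2 = 6.30 mm/h.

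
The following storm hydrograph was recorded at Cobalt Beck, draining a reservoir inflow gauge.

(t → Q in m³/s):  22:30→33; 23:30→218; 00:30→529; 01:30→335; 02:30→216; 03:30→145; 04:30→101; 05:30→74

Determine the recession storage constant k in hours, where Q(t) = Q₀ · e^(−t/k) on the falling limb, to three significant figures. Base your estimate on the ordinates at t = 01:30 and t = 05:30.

On the falling limb, Q drops from 335 to 74 m³/s between t = 01:30 and t = 05:30 (Δt = 4 h).
k = −Δt / ln(Q₂/Q₁) = −4 / ln(74/335) = 2.65 h.

k ≈ 2.65 h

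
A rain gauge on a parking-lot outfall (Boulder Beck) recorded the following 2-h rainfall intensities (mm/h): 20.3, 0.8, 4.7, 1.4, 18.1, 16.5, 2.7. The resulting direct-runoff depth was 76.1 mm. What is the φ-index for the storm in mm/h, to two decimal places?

Only the 3 blocks with intensity above φ contribute runoff: 20.3, 18.1, 16.5 mm/h.
Σ(I−φ)·Δt = d  ⇒  (20.3+18.1+16.5 − 3φ)·2 = 76.1
φ = (54.90 − 76.1/2) / 3 = 5.62 mm/h.

φ ≈ 5.62 mm/h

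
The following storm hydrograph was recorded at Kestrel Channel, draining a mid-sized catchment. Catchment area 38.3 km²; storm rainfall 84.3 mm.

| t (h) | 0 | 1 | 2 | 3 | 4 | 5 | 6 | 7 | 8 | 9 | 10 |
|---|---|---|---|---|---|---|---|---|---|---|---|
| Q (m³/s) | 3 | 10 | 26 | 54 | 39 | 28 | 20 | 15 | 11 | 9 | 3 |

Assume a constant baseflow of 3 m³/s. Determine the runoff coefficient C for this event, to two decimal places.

C ≈ 0.21

ΣQ_DR = 185.0 m³/s; V = ΣQ_DR·Δt = 6.660 × 10^5 m³.
Runoff depth d = V / A = 17.39 mm.
C = d / P = 17.39 / 84.3 = 0.21.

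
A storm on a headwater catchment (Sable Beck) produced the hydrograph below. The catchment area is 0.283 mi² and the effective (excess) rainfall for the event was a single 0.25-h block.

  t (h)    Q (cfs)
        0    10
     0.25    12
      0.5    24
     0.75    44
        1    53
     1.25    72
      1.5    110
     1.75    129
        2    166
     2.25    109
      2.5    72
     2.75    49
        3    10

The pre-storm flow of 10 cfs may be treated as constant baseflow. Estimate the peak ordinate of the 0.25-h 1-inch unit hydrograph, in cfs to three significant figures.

U_p ≈ 156 cfs

Direct runoff: 0.0, 2.0, 14.0, 34.0, 43.0, 62.0, 100.0, 119.0, 156.0, 99.0, 62.0, 39.0, 0.0 cfs; ΣQ_DR = 730.0 cfs, peak = 156.0 cfs.
Runoff depth d = ΣQ_DR·Δt / A = 730.0 × 900 / (0.283 mi²) = 0.9993 in.
The 1-inch UH is the DRH scaled by (1 in)/d, so U_p = 156.0 × 1/0.9993 = 156 cfs.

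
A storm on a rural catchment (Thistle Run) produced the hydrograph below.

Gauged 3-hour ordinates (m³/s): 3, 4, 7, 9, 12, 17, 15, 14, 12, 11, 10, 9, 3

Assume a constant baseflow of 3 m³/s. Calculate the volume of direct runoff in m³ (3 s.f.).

V ≈ 9.40 × 10^5 m³

Direct-runoff ordinates (Q − Q_b): 0.0, 1.0, 4.0, 6.0, 9.0, 14.0, 12.0, 11.0, 9.0, 8.0, 7.0, 6.0, 0.0 m³/s.
ΣQ_DR = 87.00 m³/s.
With Δt = 3 h = 10800 s, V = ΣQ_DR · Δt = 87.00 × 10800 = 9.40 × 10^5 m³.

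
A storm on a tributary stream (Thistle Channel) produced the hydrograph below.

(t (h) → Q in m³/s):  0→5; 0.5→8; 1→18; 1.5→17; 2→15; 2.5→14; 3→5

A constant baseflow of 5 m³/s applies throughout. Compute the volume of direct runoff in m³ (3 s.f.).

V ≈ 84600 m³

Direct-runoff ordinates (Q − Q_b): 0.0, 3.0, 13.0, 12.0, 10.0, 9.0, 0.0 m³/s.
ΣQ_DR = 47.00 m³/s.
With Δt = 0.5 h = 1800 s, V = ΣQ_DR · Δt = 47.00 × 1800 = 84600 m³.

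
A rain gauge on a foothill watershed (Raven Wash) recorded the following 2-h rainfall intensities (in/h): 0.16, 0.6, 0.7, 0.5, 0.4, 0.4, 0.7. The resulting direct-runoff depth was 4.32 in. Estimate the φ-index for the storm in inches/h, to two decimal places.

Only the 6 blocks with intensity above φ contribute runoff: 0.6, 0.7, 0.5, 0.4, 0.4, 0.7 in/h.
Σ(I−φ)·Δt = d  ⇒  (0.6+0.7+0.5+0.4+0.4+0.7 − 6φ)·2 = 4.32
φ = (3.300 − 4.32/2) / 6 = 0.19 in/h.

φ ≈ 0.19 in/h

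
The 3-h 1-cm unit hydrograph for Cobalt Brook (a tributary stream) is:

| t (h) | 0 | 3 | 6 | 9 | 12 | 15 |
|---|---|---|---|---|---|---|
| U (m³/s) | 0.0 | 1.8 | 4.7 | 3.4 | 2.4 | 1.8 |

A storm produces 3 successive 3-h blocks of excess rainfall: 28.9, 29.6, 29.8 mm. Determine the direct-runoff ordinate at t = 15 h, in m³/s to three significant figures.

Q ≈ 22.4 m³/s

By discrete convolution, Q_j = Σ (P_i / 10 mm) · U_{j−i}.
At t = 15 h (j=5): Q = (28.9/10)·1.8 + (29.6/10)·2.4 + (29.8/10)·3.4 = 22.4 m³/s.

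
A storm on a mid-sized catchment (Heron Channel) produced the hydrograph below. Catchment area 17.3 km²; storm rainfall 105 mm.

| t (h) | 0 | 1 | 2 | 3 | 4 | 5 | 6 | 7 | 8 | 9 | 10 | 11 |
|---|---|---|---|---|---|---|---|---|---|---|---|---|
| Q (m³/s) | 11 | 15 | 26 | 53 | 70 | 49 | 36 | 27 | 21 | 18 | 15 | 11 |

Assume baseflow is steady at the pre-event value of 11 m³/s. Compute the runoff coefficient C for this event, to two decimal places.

ΣQ_DR = 220.0 m³/s; V = ΣQ_DR·Δt = 7.920 × 10^5 m³.
Runoff depth d = V / A = 45.78 mm.
C = d / P = 45.78 / 105 = 0.44.

C ≈ 0.44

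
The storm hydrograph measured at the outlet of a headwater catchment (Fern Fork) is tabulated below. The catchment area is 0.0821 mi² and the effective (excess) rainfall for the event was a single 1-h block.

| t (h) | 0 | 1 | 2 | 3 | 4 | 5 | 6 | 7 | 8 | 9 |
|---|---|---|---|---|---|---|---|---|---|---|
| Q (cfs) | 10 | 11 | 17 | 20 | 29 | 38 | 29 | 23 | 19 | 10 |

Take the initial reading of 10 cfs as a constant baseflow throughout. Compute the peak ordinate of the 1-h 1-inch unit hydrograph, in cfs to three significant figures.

U_p ≈ 14.0 cfs

Direct runoff: 0.0, 1.0, 7.0, 10.0, 19.0, 28.0, 19.0, 13.0, 9.0, 0.0 cfs; ΣQ_DR = 106.0 cfs, peak = 28.0 cfs.
Runoff depth d = ΣQ_DR·Δt / A = 106.0 × 3600 / (0.0821 mi²) = 2.001 in.
The 1-inch UH is the DRH scaled by (1 in)/d, so U_p = 28.0 × 1/2.001 = 14.0 cfs.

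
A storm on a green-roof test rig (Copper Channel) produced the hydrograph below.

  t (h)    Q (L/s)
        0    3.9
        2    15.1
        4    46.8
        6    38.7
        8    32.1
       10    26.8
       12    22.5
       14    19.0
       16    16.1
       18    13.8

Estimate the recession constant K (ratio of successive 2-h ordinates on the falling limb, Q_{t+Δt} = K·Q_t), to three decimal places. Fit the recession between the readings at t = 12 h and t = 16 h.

Using the recession-limb readings at t = 12 h and t = 16 h: Q falls from 22.5 to 16.1 L/s over 2 intervals.
K = (Q₂/Q₁)^(1/2) = (16.1/22.5)^(1/2) = 0.846.

K ≈ 0.846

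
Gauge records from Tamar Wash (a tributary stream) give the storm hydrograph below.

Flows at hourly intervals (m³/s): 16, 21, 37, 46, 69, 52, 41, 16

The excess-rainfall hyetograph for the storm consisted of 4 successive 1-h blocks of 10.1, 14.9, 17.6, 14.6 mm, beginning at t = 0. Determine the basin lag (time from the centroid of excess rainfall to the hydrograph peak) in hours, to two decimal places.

t_L ≈ 1.86 h

Centroid of excess rainfall: t_c = Σ P_i·t̄_i / ΣP_i = 2.1416 h (block centres at 0.5, 1.5, 2.5, 3.5 h).
Hydrograph peak occurs at t = 4 h, so basin lag t_L = 4 − 2.1416 = 1.86 h.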